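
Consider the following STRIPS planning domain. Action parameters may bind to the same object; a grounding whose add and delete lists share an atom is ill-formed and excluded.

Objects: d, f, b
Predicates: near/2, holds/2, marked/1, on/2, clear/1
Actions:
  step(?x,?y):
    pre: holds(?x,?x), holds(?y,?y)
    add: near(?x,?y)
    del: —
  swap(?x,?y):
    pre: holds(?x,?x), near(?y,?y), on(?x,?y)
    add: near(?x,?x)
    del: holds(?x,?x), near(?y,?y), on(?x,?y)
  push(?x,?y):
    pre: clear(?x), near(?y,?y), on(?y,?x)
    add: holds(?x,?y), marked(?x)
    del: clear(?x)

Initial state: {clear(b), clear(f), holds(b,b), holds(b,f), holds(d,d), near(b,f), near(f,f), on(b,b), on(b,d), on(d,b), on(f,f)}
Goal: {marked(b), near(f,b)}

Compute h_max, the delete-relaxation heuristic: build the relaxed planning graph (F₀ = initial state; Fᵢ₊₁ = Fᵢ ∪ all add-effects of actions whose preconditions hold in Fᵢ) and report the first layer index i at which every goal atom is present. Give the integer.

F0 = init (11 atoms)
F1 = F0 ∪ {holds(f,f), marked(f), near(b,b), near(b,d), near(d,b), near(d,d)}  (17 atoms)
F2 = F1 ∪ {holds(b,d), marked(b), near(d,f), near(f,b), near(f,d)}  (22 atoms)
goal ⊆ F2  ⇒  h_max = 2

2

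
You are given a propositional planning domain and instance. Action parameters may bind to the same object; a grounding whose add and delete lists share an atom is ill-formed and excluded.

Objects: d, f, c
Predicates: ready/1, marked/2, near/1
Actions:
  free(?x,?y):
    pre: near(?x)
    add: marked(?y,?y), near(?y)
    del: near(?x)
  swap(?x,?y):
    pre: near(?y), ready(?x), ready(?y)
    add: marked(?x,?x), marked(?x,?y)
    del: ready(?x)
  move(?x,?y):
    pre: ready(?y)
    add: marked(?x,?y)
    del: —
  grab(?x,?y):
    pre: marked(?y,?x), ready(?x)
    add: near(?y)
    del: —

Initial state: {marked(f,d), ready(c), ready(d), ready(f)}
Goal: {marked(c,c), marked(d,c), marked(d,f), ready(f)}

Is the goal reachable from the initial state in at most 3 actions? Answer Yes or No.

Yes

1. move(d,f)  →  {marked(d,f), marked(f,d), ready(c), ready(d), ready(f)}
2. move(d,c)  →  {marked(d,c), marked(d,f), marked(f,d), ready(c), ready(d), ready(f)}
3. move(c,c)  →  {marked(c,c), marked(d,c), marked(d,f), marked(f,d), ready(c), ready(d), ready(f)}
optimal plan length = 3; 3 ≤ 3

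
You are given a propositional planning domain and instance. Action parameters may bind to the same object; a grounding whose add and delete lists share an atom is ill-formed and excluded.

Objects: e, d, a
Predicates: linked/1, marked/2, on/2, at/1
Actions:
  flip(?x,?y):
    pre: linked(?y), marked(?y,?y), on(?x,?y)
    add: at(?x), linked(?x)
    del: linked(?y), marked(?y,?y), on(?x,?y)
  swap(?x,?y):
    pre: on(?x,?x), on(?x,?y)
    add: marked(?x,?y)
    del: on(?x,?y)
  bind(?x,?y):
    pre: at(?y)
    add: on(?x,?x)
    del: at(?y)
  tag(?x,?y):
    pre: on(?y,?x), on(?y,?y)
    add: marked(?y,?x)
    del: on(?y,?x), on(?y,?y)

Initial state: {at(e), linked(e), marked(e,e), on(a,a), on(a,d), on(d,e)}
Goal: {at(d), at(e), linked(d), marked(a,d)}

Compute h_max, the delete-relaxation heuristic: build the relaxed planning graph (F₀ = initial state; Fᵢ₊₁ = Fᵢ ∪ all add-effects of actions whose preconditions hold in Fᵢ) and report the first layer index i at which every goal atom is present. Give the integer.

1

F0 = init (6 atoms)
F1 = F0 ∪ {at(d), linked(d), marked(a,a), marked(a,d), on(d,d), on(e,e)}  (12 atoms)
goal ⊆ F1  ⇒  h_max = 1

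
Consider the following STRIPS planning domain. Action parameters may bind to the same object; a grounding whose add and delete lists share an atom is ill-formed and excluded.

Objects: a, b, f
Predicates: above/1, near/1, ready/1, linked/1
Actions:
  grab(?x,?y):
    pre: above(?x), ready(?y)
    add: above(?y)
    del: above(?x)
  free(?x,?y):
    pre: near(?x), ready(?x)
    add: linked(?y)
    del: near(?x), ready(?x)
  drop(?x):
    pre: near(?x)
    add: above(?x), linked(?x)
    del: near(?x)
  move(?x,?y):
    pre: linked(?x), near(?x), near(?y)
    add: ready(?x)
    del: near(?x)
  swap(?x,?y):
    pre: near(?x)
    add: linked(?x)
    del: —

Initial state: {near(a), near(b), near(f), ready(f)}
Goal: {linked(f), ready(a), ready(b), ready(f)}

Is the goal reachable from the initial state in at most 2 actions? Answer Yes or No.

No

1. drop(f)  →  {above(f), linked(f), near(a), near(b), ready(f)}
2. swap(a,a)  →  {above(f), linked(a), linked(f), near(a), near(b), ready(f)}
3. move(a,a)  →  {above(f), linked(a), linked(f), near(b), ready(a), ready(f)}
4. swap(b,a)  →  {above(f), linked(a), linked(b), linked(f), near(b), ready(a), ready(f)}
5. move(b,b)  →  {above(f), linked(a), linked(b), linked(f), ready(a), ready(b), ready(f)}
optimal plan length = 5; 5 > 2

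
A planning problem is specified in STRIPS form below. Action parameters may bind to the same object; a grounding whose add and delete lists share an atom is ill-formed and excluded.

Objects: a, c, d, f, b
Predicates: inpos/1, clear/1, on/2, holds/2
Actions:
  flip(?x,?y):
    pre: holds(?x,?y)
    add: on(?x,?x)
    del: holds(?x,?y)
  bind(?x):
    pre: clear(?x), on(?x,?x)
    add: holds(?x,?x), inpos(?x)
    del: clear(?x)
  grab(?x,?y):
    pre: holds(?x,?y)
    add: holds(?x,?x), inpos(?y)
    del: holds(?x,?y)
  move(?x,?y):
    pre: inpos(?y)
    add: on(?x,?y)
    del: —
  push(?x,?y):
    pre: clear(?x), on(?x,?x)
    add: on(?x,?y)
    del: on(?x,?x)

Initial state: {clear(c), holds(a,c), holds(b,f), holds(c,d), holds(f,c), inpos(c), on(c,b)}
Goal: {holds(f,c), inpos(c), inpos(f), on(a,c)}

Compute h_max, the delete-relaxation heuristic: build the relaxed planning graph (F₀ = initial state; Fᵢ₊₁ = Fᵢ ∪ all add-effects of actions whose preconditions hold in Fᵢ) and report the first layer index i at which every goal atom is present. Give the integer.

F0 = init (7 atoms)
F1 = F0 ∪ {holds(a,a), holds(b,b), holds(c,c), holds(f,f), inpos(d), inpos(f), on(a,a), on(a,c), on(b,b), on(b,c), on(c,c), on(d,c), on(f,c), on(f,f)}  (21 atoms)
goal ⊆ F1  ⇒  h_max = 1

1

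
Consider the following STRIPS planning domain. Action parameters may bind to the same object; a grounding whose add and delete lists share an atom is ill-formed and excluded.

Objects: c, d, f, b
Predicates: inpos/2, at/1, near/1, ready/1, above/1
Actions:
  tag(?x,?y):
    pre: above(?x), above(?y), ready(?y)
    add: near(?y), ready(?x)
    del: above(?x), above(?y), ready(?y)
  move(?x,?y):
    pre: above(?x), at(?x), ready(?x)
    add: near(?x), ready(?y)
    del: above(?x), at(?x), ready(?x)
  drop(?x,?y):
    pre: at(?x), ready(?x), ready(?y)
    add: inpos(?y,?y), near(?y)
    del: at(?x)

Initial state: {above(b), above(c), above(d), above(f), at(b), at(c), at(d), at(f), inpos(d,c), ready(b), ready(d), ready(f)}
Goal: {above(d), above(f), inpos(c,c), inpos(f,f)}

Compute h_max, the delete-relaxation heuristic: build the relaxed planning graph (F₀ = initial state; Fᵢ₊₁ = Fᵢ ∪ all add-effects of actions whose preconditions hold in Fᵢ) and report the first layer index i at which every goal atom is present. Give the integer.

2

F0 = init (12 atoms)
F1 = F0 ∪ {inpos(b,b), inpos(d,d), inpos(f,f), near(b), near(d), near(f), ready(c)}  (19 atoms)
F2 = F1 ∪ {inpos(c,c), near(c)}  (21 atoms)
goal ⊆ F2  ⇒  h_max = 2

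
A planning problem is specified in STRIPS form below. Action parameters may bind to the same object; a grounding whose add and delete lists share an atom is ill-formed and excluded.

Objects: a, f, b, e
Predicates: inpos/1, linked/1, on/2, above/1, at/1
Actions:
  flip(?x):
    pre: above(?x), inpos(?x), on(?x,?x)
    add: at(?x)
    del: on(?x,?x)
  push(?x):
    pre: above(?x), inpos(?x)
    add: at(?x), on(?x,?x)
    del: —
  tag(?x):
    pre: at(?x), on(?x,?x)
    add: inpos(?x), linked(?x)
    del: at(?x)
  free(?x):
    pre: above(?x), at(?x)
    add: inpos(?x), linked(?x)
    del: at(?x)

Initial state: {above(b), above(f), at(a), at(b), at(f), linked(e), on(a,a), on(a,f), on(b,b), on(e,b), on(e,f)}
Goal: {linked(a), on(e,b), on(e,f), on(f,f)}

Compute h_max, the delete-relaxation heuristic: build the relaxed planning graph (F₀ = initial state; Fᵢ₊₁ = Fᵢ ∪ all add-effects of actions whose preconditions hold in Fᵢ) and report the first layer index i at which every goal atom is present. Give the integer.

2

F0 = init (11 atoms)
F1 = F0 ∪ {inpos(a), inpos(b), inpos(f), linked(a), linked(b), linked(f)}  (17 atoms)
F2 = F1 ∪ {on(f,f)}  (18 atoms)
goal ⊆ F2  ⇒  h_max = 2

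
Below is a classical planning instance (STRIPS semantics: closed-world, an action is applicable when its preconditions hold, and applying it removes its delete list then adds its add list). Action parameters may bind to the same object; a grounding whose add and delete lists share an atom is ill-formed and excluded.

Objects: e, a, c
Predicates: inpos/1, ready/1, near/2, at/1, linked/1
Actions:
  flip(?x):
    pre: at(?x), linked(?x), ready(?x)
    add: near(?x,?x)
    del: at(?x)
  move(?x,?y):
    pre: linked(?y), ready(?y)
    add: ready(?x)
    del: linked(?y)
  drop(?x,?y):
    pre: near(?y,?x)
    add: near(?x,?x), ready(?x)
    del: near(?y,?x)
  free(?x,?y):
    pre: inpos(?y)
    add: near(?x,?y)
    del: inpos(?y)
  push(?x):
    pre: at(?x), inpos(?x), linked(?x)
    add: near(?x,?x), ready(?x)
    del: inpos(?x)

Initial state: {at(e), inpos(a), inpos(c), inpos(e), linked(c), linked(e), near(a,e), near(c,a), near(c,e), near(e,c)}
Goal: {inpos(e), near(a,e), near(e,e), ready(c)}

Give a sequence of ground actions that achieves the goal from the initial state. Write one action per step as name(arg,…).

1. drop(e,c)  →  {at(e), inpos(a), inpos(c), inpos(e), linked(c), linked(e), near(a,e), near(c,a), near(e,c), near(e,e), ready(e)}
2. move(c,e)  →  {at(e), inpos(a), inpos(c), inpos(e), linked(c), near(a,e), near(c,a), near(e,c), near(e,e), ready(c), ready(e)}

drop(e,c); move(c,e)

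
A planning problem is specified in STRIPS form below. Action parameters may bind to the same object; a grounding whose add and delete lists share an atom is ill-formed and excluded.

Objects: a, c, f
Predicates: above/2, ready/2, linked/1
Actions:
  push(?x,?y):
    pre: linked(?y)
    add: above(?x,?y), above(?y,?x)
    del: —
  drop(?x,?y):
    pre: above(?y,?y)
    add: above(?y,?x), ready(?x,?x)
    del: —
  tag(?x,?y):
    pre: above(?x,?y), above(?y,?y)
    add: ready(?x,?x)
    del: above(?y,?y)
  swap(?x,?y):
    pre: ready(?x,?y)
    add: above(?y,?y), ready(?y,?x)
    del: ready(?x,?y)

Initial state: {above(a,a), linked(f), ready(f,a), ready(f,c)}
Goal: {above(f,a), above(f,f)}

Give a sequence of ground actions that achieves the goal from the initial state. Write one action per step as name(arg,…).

push(a,f); push(f,f)

1. push(a,f)  →  {above(a,a), above(a,f), above(f,a), linked(f), ready(f,a), ready(f,c)}
2. push(f,f)  →  {above(a,a), above(a,f), above(f,a), above(f,f), linked(f), ready(f,a), ready(f,c)}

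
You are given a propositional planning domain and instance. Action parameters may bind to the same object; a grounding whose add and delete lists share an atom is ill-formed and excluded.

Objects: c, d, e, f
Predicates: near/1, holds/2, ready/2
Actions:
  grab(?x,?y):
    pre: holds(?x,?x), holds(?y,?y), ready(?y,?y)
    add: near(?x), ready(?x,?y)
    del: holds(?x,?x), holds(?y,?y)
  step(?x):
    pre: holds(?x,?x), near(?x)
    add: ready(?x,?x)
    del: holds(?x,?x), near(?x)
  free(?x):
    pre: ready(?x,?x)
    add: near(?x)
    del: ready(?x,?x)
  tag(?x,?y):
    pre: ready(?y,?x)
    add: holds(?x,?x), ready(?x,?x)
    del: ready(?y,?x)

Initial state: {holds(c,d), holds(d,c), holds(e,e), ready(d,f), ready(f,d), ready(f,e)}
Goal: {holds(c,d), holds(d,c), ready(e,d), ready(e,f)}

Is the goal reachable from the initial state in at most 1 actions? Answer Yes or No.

No

1. tag(d,f)  →  {holds(c,d), holds(d,c), holds(d,d), holds(e,e), ready(d,d), ready(d,f), ready(f,e)}
2. grab(e,d)  →  {holds(c,d), holds(d,c), near(e), ready(d,d), ready(d,f), ready(e,d), ready(f,e)}
3. tag(e,f)  →  {holds(c,d), holds(d,c), holds(e,e), near(e), ready(d,d), ready(d,f), ready(e,d), ready(e,e)}
4. tag(f,d)  →  {holds(c,d), holds(d,c), holds(e,e), holds(f,f), near(e), ready(d,d), ready(e,d), ready(e,e), ready(f,f)}
5. grab(e,f)  →  {holds(c,d), holds(d,c), near(e), ready(d,d), ready(e,d), ready(e,e), ready(e,f), ready(f,f)}
optimal plan length = 5; 5 > 1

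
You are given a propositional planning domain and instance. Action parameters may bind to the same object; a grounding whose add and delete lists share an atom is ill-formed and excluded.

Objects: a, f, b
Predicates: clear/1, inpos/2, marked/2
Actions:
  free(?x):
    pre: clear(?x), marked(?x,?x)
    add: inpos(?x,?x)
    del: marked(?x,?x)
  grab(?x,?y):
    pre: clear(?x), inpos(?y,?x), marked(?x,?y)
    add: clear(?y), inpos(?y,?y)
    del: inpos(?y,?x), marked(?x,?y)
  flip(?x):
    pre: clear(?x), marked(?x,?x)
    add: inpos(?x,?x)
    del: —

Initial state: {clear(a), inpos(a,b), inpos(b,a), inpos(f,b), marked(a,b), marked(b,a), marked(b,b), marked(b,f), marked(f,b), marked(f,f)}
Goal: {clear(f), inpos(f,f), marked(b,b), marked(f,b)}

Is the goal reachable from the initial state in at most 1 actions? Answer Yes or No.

1. grab(a,b)  →  {clear(a), clear(b), inpos(a,b), inpos(b,b), inpos(f,b), marked(b,a), marked(b,b), marked(b,f), marked(f,b), marked(f,f)}
2. grab(b,f)  →  {clear(a), clear(b), clear(f), inpos(a,b), inpos(b,b), inpos(f,f), marked(b,a), marked(b,b), marked(f,b), marked(f,f)}
optimal plan length = 2; 2 > 1

No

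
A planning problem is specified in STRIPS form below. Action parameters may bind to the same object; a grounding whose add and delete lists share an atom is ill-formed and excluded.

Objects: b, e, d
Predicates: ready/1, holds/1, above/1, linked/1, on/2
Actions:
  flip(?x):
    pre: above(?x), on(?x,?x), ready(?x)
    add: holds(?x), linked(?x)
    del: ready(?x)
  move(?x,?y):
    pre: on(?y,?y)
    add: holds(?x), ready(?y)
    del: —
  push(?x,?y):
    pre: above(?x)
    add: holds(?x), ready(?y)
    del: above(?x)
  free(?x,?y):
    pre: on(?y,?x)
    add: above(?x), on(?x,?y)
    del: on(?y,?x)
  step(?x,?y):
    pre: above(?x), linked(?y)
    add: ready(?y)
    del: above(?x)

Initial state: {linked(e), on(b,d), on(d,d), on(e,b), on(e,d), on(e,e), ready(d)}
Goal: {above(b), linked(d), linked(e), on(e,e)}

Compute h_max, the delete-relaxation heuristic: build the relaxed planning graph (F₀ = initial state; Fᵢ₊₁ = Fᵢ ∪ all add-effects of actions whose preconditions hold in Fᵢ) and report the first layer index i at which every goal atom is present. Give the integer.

F0 = init (7 atoms)
F1 = F0 ∪ {above(b), above(d), holds(b), holds(d), holds(e), on(b,e), on(d,b), on(d,e), ready(e)}  (16 atoms)
F2 = F1 ∪ {above(e), linked(d), ready(b)}  (19 atoms)
goal ⊆ F2  ⇒  h_max = 2

2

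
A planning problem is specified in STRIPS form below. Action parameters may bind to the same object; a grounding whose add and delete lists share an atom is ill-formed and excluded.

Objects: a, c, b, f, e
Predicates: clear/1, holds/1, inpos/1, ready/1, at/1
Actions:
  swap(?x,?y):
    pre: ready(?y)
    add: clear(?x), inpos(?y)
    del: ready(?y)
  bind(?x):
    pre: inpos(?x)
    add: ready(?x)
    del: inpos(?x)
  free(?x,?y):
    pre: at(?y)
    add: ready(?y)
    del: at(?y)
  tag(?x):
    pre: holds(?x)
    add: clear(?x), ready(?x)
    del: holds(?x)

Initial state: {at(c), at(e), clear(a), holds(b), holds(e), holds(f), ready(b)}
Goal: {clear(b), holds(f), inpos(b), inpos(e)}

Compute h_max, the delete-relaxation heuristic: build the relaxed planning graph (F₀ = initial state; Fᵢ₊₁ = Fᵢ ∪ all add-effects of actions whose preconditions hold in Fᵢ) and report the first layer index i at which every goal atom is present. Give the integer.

F0 = init (7 atoms)
F1 = F0 ∪ {clear(b), clear(c), clear(e), clear(f), inpos(b), ready(c), ready(e), ready(f)}  (15 atoms)
F2 = F1 ∪ {inpos(c), inpos(e), inpos(f)}  (18 atoms)
goal ⊆ F2  ⇒  h_max = 2

2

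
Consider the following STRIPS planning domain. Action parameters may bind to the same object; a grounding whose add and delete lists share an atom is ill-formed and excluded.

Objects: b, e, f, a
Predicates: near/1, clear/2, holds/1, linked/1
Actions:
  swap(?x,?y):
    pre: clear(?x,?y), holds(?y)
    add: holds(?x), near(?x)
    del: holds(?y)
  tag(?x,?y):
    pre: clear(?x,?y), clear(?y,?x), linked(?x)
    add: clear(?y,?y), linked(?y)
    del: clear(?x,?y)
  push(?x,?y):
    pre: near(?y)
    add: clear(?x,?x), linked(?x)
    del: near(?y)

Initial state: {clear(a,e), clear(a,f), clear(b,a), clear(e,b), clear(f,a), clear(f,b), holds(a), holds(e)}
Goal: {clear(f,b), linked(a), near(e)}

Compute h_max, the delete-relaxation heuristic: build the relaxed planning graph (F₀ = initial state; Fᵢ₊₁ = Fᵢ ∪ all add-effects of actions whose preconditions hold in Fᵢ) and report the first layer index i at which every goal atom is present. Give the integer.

2

F0 = init (8 atoms)
F1 = F0 ∪ {holds(b), holds(f), near(a), near(b), near(f)}  (13 atoms)
F2 = F1 ∪ {clear(a,a), clear(b,b), clear(e,e), clear(f,f), linked(a), linked(b), linked(e), linked(f), near(e)}  (22 atoms)
goal ⊆ F2  ⇒  h_max = 2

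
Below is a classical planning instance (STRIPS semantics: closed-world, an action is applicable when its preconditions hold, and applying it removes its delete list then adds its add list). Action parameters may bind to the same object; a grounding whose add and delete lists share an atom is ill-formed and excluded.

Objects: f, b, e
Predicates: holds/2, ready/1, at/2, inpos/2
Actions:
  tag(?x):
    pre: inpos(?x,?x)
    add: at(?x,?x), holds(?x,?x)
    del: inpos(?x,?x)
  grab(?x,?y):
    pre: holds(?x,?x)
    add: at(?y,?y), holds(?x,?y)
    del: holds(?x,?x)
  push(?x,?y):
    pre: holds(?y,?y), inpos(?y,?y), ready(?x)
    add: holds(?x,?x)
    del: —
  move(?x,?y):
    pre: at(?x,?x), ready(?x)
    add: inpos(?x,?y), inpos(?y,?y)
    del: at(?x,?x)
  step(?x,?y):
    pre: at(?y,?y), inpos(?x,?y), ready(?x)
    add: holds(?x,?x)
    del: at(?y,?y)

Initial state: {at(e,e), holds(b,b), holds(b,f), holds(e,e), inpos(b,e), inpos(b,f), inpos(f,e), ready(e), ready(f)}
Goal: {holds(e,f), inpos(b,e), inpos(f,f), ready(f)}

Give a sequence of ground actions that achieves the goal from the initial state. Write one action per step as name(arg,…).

grab(e,f); move(f,f)

1. grab(e,f)  →  {at(e,e), at(f,f), holds(b,b), holds(b,f), holds(e,f), inpos(b,e), inpos(b,f), inpos(f,e), ready(e), ready(f)}
2. move(f,f)  →  {at(e,e), holds(b,b), holds(b,f), holds(e,f), inpos(b,e), inpos(b,f), inpos(f,e), inpos(f,f), ready(e), ready(f)}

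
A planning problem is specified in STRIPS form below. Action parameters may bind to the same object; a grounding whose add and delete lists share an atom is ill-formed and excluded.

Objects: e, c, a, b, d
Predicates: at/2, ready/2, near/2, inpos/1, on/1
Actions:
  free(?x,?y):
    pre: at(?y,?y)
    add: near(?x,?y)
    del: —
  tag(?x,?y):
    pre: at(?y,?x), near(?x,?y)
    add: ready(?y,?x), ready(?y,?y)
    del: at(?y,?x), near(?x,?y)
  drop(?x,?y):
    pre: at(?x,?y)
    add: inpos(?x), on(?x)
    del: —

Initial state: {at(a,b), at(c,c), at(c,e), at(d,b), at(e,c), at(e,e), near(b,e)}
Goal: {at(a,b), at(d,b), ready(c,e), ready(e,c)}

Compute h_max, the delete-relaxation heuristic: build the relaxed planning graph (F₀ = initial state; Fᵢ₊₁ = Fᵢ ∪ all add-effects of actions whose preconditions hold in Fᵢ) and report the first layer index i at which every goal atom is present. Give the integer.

F0 = init (7 atoms)
F1 = F0 ∪ {inpos(a), inpos(c), inpos(d), inpos(e), near(a,c), near(a,e), near(b,c), near(c,c), near(c,e), near(d,c), near(d,e), near(e,c), near(e,e), on(a), on(c), on(d), on(e)}  (24 atoms)
F2 = F1 ∪ {ready(c,c), ready(c,e), ready(e,c), ready(e,e)}  (28 atoms)
goal ⊆ F2  ⇒  h_max = 2

2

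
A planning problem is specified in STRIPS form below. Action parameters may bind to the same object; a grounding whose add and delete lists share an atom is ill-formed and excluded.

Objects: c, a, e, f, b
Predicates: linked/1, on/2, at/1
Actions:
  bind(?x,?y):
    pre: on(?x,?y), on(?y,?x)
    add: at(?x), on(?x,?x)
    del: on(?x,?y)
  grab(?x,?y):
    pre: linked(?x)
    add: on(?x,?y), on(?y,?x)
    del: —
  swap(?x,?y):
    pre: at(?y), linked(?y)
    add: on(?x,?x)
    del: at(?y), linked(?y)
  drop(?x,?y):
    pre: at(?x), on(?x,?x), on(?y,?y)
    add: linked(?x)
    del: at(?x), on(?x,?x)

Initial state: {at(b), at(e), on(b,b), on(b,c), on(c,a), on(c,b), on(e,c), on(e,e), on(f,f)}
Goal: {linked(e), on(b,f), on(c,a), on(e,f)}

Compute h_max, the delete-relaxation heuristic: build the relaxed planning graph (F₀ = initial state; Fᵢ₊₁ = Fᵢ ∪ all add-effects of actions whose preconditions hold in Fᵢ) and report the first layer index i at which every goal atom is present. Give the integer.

F0 = init (9 atoms)
F1 = F0 ∪ {at(c), linked(b), linked(e), on(c,c)}  (13 atoms)
F2 = F1 ∪ {linked(c), on(a,a), on(a,b), on(a,e), on(b,a), on(b,e), on(b,f), on(c,e), on(e,a), on(e,b), on(e,f), on(f,b), on(f,e)}  (26 atoms)
goal ⊆ F2  ⇒  h_max = 2

2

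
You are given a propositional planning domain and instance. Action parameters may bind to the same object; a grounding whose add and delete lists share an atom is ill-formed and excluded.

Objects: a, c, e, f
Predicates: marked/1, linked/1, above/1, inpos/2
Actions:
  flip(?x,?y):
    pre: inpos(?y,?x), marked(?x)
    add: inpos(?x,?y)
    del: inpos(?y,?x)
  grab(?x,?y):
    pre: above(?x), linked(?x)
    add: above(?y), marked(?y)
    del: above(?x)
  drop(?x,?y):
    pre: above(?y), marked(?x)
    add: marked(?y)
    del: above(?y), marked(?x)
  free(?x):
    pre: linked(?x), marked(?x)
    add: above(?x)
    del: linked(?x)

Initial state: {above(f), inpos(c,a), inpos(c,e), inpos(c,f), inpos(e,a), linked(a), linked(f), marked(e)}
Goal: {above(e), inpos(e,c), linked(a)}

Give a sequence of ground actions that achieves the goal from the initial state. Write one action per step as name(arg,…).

flip(e,c); grab(f,e)

1. flip(e,c)  →  {above(f), inpos(c,a), inpos(c,f), inpos(e,a), inpos(e,c), linked(a), linked(f), marked(e)}
2. grab(f,e)  →  {above(e), inpos(c,a), inpos(c,f), inpos(e,a), inpos(e,c), linked(a), linked(f), marked(e)}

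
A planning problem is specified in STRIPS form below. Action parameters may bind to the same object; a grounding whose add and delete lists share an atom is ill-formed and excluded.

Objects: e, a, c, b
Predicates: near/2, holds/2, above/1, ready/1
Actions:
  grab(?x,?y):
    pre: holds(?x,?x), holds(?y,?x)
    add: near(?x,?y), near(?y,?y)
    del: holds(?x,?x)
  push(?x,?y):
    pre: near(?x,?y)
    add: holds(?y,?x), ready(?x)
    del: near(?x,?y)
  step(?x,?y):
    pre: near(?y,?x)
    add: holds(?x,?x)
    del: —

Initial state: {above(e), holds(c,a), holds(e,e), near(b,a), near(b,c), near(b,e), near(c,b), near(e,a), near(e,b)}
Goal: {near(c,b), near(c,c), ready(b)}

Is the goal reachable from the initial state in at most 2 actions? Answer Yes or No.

1. push(b,e)  →  {above(e), holds(c,a), holds(e,b), holds(e,e), near(b,a), near(b,c), near(c,b), near(e,a), near(e,b), ready(b)}
2. step(a,e)  →  {above(e), holds(a,a), holds(c,a), holds(e,b), holds(e,e), near(b,a), near(b,c), near(c,b), near(e,a), near(e,b), ready(b)}
3. grab(a,c)  →  {above(e), holds(c,a), holds(e,b), holds(e,e), near(a,c), near(b,a), near(b,c), near(c,b), near(c,c), near(e,a), near(e,b), ready(b)}
optimal plan length = 3; 3 > 2

No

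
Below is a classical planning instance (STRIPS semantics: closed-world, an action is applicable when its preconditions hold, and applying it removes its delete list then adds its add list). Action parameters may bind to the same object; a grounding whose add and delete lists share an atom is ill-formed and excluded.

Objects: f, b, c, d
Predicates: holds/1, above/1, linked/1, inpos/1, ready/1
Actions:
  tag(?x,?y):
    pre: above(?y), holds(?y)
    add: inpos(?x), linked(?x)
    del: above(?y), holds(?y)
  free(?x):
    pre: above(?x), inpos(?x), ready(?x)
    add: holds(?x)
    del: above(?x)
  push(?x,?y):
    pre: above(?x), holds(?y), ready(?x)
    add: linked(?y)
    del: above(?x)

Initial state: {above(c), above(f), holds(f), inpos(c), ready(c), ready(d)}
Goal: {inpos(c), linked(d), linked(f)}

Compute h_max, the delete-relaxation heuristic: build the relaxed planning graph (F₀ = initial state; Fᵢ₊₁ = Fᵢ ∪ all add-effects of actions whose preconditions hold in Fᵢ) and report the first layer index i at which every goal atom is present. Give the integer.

1

F0 = init (6 atoms)
F1 = F0 ∪ {holds(c), inpos(b), inpos(d), inpos(f), linked(b), linked(c), linked(d), linked(f)}  (14 atoms)
goal ⊆ F1  ⇒  h_max = 1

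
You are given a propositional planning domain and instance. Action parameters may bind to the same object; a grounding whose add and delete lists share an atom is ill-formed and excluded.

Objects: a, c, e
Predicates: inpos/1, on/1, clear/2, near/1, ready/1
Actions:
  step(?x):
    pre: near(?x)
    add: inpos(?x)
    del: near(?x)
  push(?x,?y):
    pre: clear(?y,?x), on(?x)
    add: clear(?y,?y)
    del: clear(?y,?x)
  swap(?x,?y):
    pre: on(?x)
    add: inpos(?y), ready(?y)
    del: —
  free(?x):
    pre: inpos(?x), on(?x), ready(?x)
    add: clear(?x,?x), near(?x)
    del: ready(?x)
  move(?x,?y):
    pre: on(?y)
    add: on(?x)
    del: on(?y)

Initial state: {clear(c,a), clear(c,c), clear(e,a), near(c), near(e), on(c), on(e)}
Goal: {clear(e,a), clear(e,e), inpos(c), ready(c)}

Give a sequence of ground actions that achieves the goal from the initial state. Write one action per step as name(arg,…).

swap(c,c); swap(c,e); free(e)

1. swap(c,c)  →  {clear(c,a), clear(c,c), clear(e,a), inpos(c), near(c), near(e), on(c), on(e), ready(c)}
2. swap(c,e)  →  {clear(c,a), clear(c,c), clear(e,a), inpos(c), inpos(e), near(c), near(e), on(c), on(e), ready(c), ready(e)}
3. free(e)  →  {clear(c,a), clear(c,c), clear(e,a), clear(e,e), inpos(c), inpos(e), near(c), near(e), on(c), on(e), ready(c)}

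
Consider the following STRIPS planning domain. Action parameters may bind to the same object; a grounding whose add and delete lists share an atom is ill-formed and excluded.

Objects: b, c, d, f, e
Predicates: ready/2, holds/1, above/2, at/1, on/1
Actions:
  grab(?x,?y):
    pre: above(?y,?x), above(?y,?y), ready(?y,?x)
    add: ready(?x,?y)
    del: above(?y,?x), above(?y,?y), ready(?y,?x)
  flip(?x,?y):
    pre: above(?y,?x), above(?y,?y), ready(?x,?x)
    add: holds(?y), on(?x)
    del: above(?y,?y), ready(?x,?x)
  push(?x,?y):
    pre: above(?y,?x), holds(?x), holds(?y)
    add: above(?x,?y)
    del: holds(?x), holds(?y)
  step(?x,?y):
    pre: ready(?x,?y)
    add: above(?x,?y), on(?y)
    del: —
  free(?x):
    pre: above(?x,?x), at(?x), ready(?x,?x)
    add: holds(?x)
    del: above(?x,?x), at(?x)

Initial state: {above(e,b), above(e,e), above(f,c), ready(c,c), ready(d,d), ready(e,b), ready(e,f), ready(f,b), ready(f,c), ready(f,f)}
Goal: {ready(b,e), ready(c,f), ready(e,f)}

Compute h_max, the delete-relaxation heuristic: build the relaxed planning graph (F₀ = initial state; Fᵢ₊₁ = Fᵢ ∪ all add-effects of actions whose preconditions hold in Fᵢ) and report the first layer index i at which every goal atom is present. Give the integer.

2

F0 = init (10 atoms)
F1 = F0 ∪ {above(c,c), above(d,d), above(e,f), above(f,b), above(f,f), on(b), on(c), on(d), on(f), ready(b,e)}  (20 atoms)
F2 = F1 ∪ {above(b,e), holds(c), holds(d), holds(e), holds(f), on(e), ready(b,f), ready(c,f), ready(f,e)}  (29 atoms)
goal ⊆ F2  ⇒  h_max = 2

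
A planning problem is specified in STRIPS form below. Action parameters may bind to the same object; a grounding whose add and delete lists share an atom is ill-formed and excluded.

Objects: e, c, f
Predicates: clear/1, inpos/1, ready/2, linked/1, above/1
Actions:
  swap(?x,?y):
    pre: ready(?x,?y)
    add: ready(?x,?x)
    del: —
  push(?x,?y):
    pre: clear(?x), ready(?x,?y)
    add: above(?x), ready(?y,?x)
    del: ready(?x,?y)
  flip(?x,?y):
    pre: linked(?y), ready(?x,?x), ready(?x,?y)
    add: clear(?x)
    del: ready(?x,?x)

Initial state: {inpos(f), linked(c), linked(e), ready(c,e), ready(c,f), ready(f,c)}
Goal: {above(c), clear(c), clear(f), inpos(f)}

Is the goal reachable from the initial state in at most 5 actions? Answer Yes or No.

1. swap(c,e)  →  {inpos(f), linked(c), linked(e), ready(c,c), ready(c,e), ready(c,f), ready(f,c)}
2. swap(f,c)  →  {inpos(f), linked(c), linked(e), ready(c,c), ready(c,e), ready(c,f), ready(f,c), ready(f,f)}
3. flip(c,e)  →  {clear(c), inpos(f), linked(c), linked(e), ready(c,e), ready(c,f), ready(f,c), ready(f,f)}
4. push(c,e)  →  {above(c), clear(c), inpos(f), linked(c), linked(e), ready(c,f), ready(e,c), ready(f,c), ready(f,f)}
5. flip(f,c)  →  {above(c), clear(c), clear(f), inpos(f), linked(c), linked(e), ready(c,f), ready(e,c), ready(f,c)}
optimal plan length = 5; 5 ≤ 5

Yes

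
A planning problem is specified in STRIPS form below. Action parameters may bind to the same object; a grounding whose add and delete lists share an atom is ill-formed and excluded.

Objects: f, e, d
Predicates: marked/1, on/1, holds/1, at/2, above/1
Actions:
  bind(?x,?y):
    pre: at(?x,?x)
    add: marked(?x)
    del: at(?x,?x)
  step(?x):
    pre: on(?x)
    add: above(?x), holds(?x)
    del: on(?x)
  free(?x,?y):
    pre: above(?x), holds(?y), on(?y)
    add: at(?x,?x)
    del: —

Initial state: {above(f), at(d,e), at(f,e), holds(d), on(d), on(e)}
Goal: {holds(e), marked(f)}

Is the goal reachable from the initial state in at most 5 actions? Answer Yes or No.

Yes

1. step(e)  →  {above(e), above(f), at(d,e), at(f,e), holds(d), holds(e), on(d)}
2. free(f,d)  →  {above(e), above(f), at(d,e), at(f,e), at(f,f), holds(d), holds(e), on(d)}
3. bind(f,f)  →  {above(e), above(f), at(d,e), at(f,e), holds(d), holds(e), marked(f), on(d)}
optimal plan length = 3; 3 ≤ 5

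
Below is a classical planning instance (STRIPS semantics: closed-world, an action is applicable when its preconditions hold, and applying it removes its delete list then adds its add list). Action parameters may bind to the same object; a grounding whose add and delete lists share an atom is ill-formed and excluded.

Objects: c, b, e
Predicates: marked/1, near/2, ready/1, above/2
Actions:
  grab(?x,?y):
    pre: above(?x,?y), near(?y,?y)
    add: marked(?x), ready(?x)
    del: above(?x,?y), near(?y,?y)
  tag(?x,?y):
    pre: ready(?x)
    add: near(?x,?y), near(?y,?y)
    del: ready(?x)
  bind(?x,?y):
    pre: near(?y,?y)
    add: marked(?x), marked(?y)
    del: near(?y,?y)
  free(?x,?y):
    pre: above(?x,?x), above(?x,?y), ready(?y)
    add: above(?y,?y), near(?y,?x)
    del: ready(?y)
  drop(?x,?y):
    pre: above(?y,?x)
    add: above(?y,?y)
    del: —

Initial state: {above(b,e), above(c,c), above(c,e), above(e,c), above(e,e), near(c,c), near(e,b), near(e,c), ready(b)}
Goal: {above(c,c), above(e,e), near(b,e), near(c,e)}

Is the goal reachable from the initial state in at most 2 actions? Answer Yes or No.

1. grab(c,c)  →  {above(b,e), above(c,e), above(e,c), above(e,e), marked(c), near(e,b), near(e,c), ready(b), ready(c)}
2. tag(b,e)  →  {above(b,e), above(c,e), above(e,c), above(e,e), marked(c), near(b,e), near(e,b), near(e,c), near(e,e), ready(c)}
3. free(e,c)  →  {above(b,e), above(c,c), above(c,e), above(e,c), above(e,e), marked(c), near(b,e), near(c,e), near(e,b), near(e,c), near(e,e)}
optimal plan length = 3; 3 > 2

No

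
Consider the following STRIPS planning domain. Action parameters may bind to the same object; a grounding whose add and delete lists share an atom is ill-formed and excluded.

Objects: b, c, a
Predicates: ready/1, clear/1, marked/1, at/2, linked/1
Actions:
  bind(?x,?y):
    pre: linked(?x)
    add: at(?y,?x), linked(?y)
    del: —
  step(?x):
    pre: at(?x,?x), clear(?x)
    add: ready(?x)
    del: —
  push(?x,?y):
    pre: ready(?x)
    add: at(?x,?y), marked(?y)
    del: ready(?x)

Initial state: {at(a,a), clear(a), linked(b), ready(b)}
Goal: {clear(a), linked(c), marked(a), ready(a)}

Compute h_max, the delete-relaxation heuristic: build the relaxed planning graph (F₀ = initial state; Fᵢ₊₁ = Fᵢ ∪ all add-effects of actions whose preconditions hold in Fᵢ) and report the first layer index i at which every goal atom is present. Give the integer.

1

F0 = init (4 atoms)
F1 = F0 ∪ {at(a,b), at(b,a), at(b,b), at(b,c), at(c,b), linked(a), linked(c), marked(a), marked(b), marked(c), ready(a)}  (15 atoms)
goal ⊆ F1  ⇒  h_max = 1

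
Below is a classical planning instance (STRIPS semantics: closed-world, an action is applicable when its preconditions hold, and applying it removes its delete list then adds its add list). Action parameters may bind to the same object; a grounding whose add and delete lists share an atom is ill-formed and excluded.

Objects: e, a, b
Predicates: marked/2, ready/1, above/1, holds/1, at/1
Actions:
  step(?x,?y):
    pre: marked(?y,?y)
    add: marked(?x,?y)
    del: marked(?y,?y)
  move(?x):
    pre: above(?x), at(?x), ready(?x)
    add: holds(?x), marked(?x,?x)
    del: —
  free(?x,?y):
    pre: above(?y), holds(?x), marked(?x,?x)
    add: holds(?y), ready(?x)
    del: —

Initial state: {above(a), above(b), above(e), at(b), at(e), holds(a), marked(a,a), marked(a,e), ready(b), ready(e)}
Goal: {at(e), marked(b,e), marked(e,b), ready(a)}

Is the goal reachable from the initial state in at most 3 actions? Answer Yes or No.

1. move(e)  →  {above(a), above(b), above(e), at(b), at(e), holds(a), holds(e), marked(a,a), marked(a,e), marked(e,e), ready(b), ready(e)}
2. step(b,e)  →  {above(a), above(b), above(e), at(b), at(e), holds(a), holds(e), marked(a,a), marked(a,e), marked(b,e), ready(b), ready(e)}
3. move(b)  →  {above(a), above(b), above(e), at(b), at(e), holds(a), holds(b), holds(e), marked(a,a), marked(a,e), marked(b,b), marked(b,e), ready(b), ready(e)}
4. step(e,b)  →  {above(a), above(b), above(e), at(b), at(e), holds(a), holds(b), holds(e), marked(a,a), marked(a,e), marked(b,e), marked(e,b), ready(b), ready(e)}
5. free(a,e)  →  {above(a), above(b), above(e), at(b), at(e), holds(a), holds(b), holds(e), marked(a,a), marked(a,e), marked(b,e), marked(e,b), ready(a), ready(b), ready(e)}
optimal plan length = 5; 5 > 3

No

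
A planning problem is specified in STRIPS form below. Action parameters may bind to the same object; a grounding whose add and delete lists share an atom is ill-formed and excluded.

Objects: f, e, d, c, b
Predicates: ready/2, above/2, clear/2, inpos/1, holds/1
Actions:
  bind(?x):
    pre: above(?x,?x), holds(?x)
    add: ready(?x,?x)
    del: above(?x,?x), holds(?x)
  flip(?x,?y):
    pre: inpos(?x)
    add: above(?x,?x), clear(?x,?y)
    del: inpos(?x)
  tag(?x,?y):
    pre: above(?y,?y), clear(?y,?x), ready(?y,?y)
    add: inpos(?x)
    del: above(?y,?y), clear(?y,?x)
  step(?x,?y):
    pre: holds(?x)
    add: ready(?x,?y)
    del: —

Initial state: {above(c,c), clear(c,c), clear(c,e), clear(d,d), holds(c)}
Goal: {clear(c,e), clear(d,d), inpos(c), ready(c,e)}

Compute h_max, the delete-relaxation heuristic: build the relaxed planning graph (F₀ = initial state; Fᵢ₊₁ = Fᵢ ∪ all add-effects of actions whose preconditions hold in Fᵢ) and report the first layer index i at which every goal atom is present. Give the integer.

2

F0 = init (5 atoms)
F1 = F0 ∪ {ready(c,b), ready(c,c), ready(c,d), ready(c,e), ready(c,f)}  (10 atoms)
F2 = F1 ∪ {inpos(c), inpos(e)}  (12 atoms)
goal ⊆ F2  ⇒  h_max = 2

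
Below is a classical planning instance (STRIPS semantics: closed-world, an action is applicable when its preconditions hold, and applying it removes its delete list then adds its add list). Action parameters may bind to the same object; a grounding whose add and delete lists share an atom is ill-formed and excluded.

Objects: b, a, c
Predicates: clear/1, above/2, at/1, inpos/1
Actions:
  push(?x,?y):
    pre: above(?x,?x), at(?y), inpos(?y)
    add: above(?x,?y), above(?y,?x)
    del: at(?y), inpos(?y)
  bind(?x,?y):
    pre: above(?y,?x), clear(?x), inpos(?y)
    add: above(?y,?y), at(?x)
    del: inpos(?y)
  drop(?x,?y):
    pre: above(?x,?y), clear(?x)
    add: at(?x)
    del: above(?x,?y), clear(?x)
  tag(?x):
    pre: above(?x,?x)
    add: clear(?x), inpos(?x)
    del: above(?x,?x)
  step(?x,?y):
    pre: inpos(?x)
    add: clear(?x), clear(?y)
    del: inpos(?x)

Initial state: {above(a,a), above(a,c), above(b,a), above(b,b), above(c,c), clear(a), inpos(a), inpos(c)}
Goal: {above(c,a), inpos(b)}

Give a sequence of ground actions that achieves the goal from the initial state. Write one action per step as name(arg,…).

drop(a,a); push(c,a); tag(b)

1. drop(a,a)  →  {above(a,c), above(b,a), above(b,b), above(c,c), at(a), inpos(a), inpos(c)}
2. push(c,a)  →  {above(a,c), above(b,a), above(b,b), above(c,a), above(c,c), inpos(c)}
3. tag(b)  →  {above(a,c), above(b,a), above(c,a), above(c,c), clear(b), inpos(b), inpos(c)}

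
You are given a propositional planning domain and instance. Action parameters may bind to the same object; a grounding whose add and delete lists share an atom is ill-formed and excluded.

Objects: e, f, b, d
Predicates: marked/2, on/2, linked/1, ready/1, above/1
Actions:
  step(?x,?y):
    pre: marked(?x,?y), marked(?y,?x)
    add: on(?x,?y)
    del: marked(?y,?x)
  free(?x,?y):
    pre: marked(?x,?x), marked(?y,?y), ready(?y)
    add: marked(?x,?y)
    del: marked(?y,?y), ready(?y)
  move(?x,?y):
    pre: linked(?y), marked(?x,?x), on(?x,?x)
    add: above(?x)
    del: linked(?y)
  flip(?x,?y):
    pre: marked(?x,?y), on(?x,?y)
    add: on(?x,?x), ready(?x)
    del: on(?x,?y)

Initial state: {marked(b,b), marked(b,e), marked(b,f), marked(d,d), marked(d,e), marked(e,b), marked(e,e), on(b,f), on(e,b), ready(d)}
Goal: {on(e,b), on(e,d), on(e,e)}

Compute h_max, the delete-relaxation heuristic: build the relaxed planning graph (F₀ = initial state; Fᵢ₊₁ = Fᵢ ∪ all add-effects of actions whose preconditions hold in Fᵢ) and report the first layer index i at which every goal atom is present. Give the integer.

2

F0 = init (10 atoms)
F1 = F0 ∪ {marked(b,d), marked(e,d), on(b,b), on(b,e), on(d,d), on(e,e), ready(b), ready(e)}  (18 atoms)
F2 = F1 ∪ {marked(d,b), on(d,e), on(e,d)}  (21 atoms)
goal ⊆ F2  ⇒  h_max = 2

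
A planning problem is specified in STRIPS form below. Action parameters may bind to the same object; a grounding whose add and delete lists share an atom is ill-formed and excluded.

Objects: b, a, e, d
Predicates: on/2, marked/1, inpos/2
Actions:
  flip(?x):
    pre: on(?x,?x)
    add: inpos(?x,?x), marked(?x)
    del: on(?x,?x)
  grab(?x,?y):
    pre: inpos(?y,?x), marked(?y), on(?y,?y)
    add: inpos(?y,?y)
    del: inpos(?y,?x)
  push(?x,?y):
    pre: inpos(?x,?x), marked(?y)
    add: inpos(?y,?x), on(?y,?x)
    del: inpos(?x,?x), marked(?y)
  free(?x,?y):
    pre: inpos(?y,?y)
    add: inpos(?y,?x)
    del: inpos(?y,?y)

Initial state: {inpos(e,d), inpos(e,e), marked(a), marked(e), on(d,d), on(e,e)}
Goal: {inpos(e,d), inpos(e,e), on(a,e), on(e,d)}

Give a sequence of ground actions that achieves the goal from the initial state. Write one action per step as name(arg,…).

flip(d); push(e,a); flip(e); push(d,e)

1. flip(d)  →  {inpos(d,d), inpos(e,d), inpos(e,e), marked(a), marked(d), marked(e), on(e,e)}
2. push(e,a)  →  {inpos(a,e), inpos(d,d), inpos(e,d), marked(d), marked(e), on(a,e), on(e,e)}
3. flip(e)  →  {inpos(a,e), inpos(d,d), inpos(e,d), inpos(e,e), marked(d), marked(e), on(a,e)}
4. push(d,e)  →  {inpos(a,e), inpos(e,d), inpos(e,e), marked(d), on(a,e), on(e,d)}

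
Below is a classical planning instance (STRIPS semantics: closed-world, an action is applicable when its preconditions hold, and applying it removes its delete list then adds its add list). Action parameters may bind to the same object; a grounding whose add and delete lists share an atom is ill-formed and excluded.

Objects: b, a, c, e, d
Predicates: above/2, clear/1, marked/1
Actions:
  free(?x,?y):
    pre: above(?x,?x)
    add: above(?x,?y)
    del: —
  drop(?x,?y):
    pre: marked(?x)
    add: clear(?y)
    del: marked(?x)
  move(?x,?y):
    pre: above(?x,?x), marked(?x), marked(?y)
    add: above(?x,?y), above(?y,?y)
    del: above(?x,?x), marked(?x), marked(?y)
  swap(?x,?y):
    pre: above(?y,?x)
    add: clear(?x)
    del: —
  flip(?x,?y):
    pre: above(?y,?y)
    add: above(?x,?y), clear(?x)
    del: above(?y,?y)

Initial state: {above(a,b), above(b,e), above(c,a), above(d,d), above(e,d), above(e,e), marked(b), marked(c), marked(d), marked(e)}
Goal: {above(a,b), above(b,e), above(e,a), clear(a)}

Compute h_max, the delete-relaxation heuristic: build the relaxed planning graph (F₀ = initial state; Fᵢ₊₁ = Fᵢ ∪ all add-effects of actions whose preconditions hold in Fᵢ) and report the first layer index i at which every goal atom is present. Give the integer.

F0 = init (10 atoms)
F1 = F0 ∪ {above(a,d), above(a,e), above(b,b), above(b,d), above(c,c), above(c,d), above(c,e), above(d,a), above(d,b), above(d,c), above(d,e), above(e,a), above(e,b), above(e,c), clear(a), clear(b), clear(c), clear(d), clear(e)}  (29 atoms)
goal ⊆ F1  ⇒  h_max = 1

1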